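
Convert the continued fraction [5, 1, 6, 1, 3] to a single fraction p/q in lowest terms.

Fold from the inside: start with 3/1.
  1 + 1/3 = 4/3
  6 + 3/4 = 27/4
  1 + 4/27 = 31/27
  5 + 27/31 = 182/31

182/31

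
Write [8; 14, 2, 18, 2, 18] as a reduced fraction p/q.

164237/20354

Fold from the inside: start with 18/1.
  2 + 1/18 = 37/18
  18 + 18/37 = 684/37
  2 + 37/684 = 1405/684
  14 + 684/1405 = 20354/1405
  8 + 1405/20354 = 164237/20354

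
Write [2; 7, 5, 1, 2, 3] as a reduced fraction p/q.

Fold from the inside: start with 3/1.
  2 + 1/3 = 7/3
  1 + 3/7 = 10/7
  5 + 7/10 = 57/10
  7 + 10/57 = 409/57
  2 + 57/409 = 875/409

875/409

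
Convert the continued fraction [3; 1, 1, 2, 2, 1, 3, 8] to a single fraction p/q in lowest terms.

1869/521

Using pₖ = aₖpₖ₋₁ + pₖ₋₂ and qₖ = aₖqₖ₋₁ + qₖ₋₂:
  k=0: a=3, p=3, q=1
  k=1: a=1, p=4, q=1
  k=2: a=1, p=7, q=2
  k=3: a=2, p=18, q=5
  k=4: a=2, p=43, q=12
  k=5: a=1, p=61, q=17
  k=6: a=3, p=226, q=63
  k=7: a=8, p=1869, q=521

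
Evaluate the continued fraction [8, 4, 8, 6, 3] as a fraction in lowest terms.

Fold from the inside: start with 3/1.
  6 + 1/3 = 19/3
  8 + 3/19 = 155/19
  4 + 19/155 = 639/155
  8 + 155/639 = 5267/639

5267/639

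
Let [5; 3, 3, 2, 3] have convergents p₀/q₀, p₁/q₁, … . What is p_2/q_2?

Using pₖ = aₖpₖ₋₁ + pₖ₋₂, qₖ = aₖqₖ₋₁ + qₖ₋₂ (with p₋₁=1, p₋₂=0, q₋₁=0, q₋₂=1):
  k=0: a=5, p=5, q=1
  k=1: a=3, p=16, q=3
  k=2: a=3, p=53, q=10

53/10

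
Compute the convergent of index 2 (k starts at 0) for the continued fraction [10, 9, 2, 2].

192/19

Using pₖ = aₖpₖ₋₁ + pₖ₋₂, qₖ = aₖqₖ₋₁ + qₖ₋₂ (with p₋₁=1, p₋₂=0, q₋₁=0, q₋₂=1):
  k=0: a=10, p=10, q=1
  k=1: a=9, p=91, q=9
  k=2: a=2, p=192, q=19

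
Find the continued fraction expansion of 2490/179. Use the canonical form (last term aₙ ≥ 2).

[13; 1, 10, 5, 3]

2490 = 13×179 + 163
179 = 1×163 + 16
163 = 10×16 + 3
16 = 5×3 + 1
3 = 3×1 + 0  (stop)
So 2490/179 = [13; 1, 10, 5, 3].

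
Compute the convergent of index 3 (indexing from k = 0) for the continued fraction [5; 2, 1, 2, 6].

43/8

Using pₖ = aₖpₖ₋₁ + pₖ₋₂, qₖ = aₖqₖ₋₁ + qₖ₋₂ (with p₋₁=1, p₋₂=0, q₋₁=0, q₋₂=1):
  k=0: a=5, p=5, q=1
  k=1: a=2, p=11, q=2
  k=2: a=1, p=16, q=3
  k=3: a=2, p=43, q=8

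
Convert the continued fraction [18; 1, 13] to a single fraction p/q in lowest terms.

Using pₖ = aₖpₖ₋₁ + pₖ₋₂ and qₖ = aₖqₖ₋₁ + qₖ₋₂:
  k=0: a=18, p=18, q=1
  k=1: a=1, p=19, q=1
  k=2: a=13, p=265, q=14

265/14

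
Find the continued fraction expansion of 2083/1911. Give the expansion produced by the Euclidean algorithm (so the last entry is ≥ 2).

[1; 11, 9, 19]

2083 = 1*1911 + 172
1911 = 11*172 + 19
172 = 9*19 + 1
19 = 19*1 + 0  (stop)
So 2083/1911 = [1; 11, 9, 19].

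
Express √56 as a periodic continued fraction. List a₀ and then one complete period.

[7; 2, 14]

a₀ = ⌊√56⌋ = 7.
With m₀=0, d₀=1 and mₖ₊₁ = dₖaₖ − mₖ, dₖ₊₁ = (n − mₖ₊₁²)/dₖ, aₖ₊₁ = ⌊(a₀+mₖ₊₁)/dₖ₊₁⌋:
  k=1: m=7, d=7, a=2
  k=2: m=7, d=1, a=14
d=1 and a=2a₀=14 at k=2, so the next step gives (m, d) = (7, 7) again — its k=1 value — and the period has length 2.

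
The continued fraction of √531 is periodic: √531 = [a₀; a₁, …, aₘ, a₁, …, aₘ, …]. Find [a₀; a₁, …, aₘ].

[23; 23, 46]

a₀ = ⌊√531⌋ = 23.
With m₀=0, d₀=1 and mₖ₊₁ = dₖaₖ − mₖ, dₖ₊₁ = (n − mₖ₊₁²)/dₖ, aₖ₊₁ = ⌊(a₀+mₖ₊₁)/dₖ₊₁⌋:
  k=1: m=23, d=2, a=23
  k=2: m=23, d=1, a=46
d=1 and a=2a₀=46 at k=2, so the next step gives (m, d) = (23, 2) again — its k=1 value — and the period has length 2.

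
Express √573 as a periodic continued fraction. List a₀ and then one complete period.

[23; 1, 14, 1, 46]

a₀ = ⌊√573⌋ = 23.
With m₀=0, d₀=1 and mₖ₊₁ = dₖaₖ − mₖ, dₖ₊₁ = (n − mₖ₊₁²)/dₖ, aₖ₊₁ = ⌊(a₀+mₖ₊₁)/dₖ₊₁⌋:
  k=1: m=23, d=44, a=1
  k=2: m=21, d=3, a=14
  k=3: m=21, d=44, a=1
  k=4: m=23, d=1, a=46
d=1 and a=2a₀=46 at k=4, so the next step gives (m, d) = (23, 44) again — its k=1 value — and the period has length 4.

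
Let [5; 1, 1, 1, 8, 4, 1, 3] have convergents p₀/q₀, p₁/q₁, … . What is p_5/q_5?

605/107

Using pₖ = aₖpₖ₋₁ + pₖ₋₂, qₖ = aₖqₖ₋₁ + qₖ₋₂ (with p₋₁=1, p₋₂=0, q₋₁=0, q₋₂=1):
  k=0: a=5, p=5, q=1
  k=1: a=1, p=6, q=1
  k=2: a=1, p=11, q=2
  k=3: a=1, p=17, q=3
  k=4: a=8, p=147, q=26
  k=5: a=4, p=605, q=107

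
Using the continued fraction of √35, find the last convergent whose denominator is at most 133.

775/131

√35 = [5; 1, 10, …] (period length 2).
Convergents:
  p_0/q_0 = 5/1
  p_1/q_1 = 6/1
  p_2/q_2 = 65/11
  p_3/q_3 = 71/12
  p_4/q_4 = 775/131
  p_5/q_5 = 846/143
q_4 = 131 ≤ 133 < 143 = q_5, so the answer is 775/131.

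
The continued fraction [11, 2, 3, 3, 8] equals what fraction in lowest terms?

2184/191

Using pₖ = aₖpₖ₋₁ + pₖ₋₂ and qₖ = aₖqₖ₋₁ + qₖ₋₂:
  k=0: a=11, p=11, q=1
  k=1: a=2, p=23, q=2
  k=2: a=3, p=80, q=7
  k=3: a=3, p=263, q=23
  k=4: a=8, p=2184, q=191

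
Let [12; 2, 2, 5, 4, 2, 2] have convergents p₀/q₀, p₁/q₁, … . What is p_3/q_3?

335/27

Using pₖ = aₖpₖ₋₁ + pₖ₋₂, qₖ = aₖqₖ₋₁ + qₖ₋₂ (with p₋₁=1, p₋₂=0, q₋₁=0, q₋₂=1):
  k=0: a=12, p=12, q=1
  k=1: a=2, p=25, q=2
  k=2: a=2, p=62, q=5
  k=3: a=5, p=335, q=27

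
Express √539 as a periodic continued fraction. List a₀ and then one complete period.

[23; 4, 1, 1, 1, 1, 1, 4, 46]

a₀ = ⌊√539⌋ = 23.
With m₀=0, d₀=1 and mₖ₊₁ = dₖaₖ − mₖ, dₖ₊₁ = (n − mₖ₊₁²)/dₖ, aₖ₊₁ = ⌊(a₀+mₖ₊₁)/dₖ₊₁⌋:
  k=1: m=23, d=10, a=4
  k=2: m=17, d=25, a=1
  k=3: m=8, d=19, a=1
  k=4: m=11, d=22, a=1
  k=5: m=11, d=19, a=1
  k=6: m=8, d=25, a=1
  k=7: m=17, d=10, a=4
  k=8: m=23, d=1, a=46
d=1 and a=2a₀=46 at k=8, so the next step gives (m, d) = (23, 10) again — its k=1 value — and the period has length 8.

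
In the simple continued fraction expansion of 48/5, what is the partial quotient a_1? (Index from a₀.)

48 = 9·5 + 3   →  a_0 = 9
5 = 1·3 + 2   →  a_1 = 1

1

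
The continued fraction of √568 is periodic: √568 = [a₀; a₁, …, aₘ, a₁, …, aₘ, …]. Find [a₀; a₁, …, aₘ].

a₀ = ⌊√568⌋ = 23.
With m₀=0, d₀=1 and mₖ₊₁ = dₖaₖ − mₖ, dₖ₊₁ = (n − mₖ₊₁²)/dₖ, aₖ₊₁ = ⌊(a₀+mₖ₊₁)/dₖ₊₁⌋:
  k=1: m=23, d=39, a=1
  k=2: m=16, d=8, a=4
  k=3: m=16, d=39, a=1
  k=4: m=23, d=1, a=46
d=1 and a=2a₀=46 at k=4, so the next step gives (m, d) = (23, 39) again — its k=1 value — and the period has length 4.

[23; 1, 4, 1, 46]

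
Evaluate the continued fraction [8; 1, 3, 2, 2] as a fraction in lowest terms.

Fold from the inside: start with 2/1.
  2 + 1/2 = 5/2
  3 + 2/5 = 17/5
  1 + 5/17 = 22/17
  8 + 17/22 = 193/22

193/22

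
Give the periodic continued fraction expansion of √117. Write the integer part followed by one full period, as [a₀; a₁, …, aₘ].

[10; 1, 4, 2, 4, 1, 20]

a₀ = ⌊√117⌋ = 10.
With m₀=0, d₀=1 and mₖ₊₁ = dₖaₖ − mₖ, dₖ₊₁ = (n − mₖ₊₁²)/dₖ, aₖ₊₁ = ⌊(a₀+mₖ₊₁)/dₖ₊₁⌋:
  k=1: m=10, d=17, a=1
  k=2: m=7, d=4, a=4
  k=3: m=9, d=9, a=2
  k=4: m=9, d=4, a=4
  k=5: m=7, d=17, a=1
  k=6: m=10, d=1, a=20
d=1 and a=2a₀=20 at k=6, so the next step gives (m, d) = (10, 17) again — its k=1 value — and the period has length 6.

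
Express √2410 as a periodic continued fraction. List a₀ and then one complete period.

[49; 10, 1, 8, 1, 10, 98]

a₀ = ⌊√2410⌋ = 49.
With m₀=0, d₀=1 and mₖ₊₁ = dₖaₖ − mₖ, dₖ₊₁ = (n − mₖ₊₁²)/dₖ, aₖ₊₁ = ⌊(a₀+mₖ₊₁)/dₖ₊₁⌋:
  k=1: m=49, d=9, a=10
  k=2: m=41, d=81, a=1
  k=3: m=40, d=10, a=8
  k=4: m=40, d=81, a=1
  k=5: m=41, d=9, a=10
  k=6: m=49, d=1, a=98
d=1 and a=2a₀=98 at k=6, so the next step gives (m, d) = (49, 9) again — its k=1 value — and the period has length 6.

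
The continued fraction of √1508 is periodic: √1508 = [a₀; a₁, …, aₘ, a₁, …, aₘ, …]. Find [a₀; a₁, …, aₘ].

a₀ = ⌊√1508⌋ = 38.
With m₀=0, d₀=1 and mₖ₊₁ = dₖaₖ − mₖ, dₖ₊₁ = (n − mₖ₊₁²)/dₖ, aₖ₊₁ = ⌊(a₀+mₖ₊₁)/dₖ₊₁⌋:
  k=1: m=38, d=64, a=1
  k=2: m=26, d=13, a=4
  k=3: m=26, d=64, a=1
  k=4: m=38, d=1, a=76
d=1 and a=2a₀=76 at k=4, so the next step gives (m, d) = (38, 64) again — its k=1 value — and the period has length 4.

[38; 1, 4, 1, 76]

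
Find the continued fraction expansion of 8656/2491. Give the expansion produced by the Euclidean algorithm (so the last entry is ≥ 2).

[3; 2, 9, 2, 6, 2, 4]

8656 = 3×2491 + 1183
2491 = 2×1183 + 125
1183 = 9×125 + 58
125 = 2×58 + 9
58 = 6×9 + 4
9 = 2×4 + 1
4 = 4×1 + 0  (stop)
So 8656/2491 = [3; 2, 9, 2, 6, 2, 4].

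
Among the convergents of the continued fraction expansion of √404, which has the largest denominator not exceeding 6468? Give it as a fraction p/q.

√404 = [20; 10, 40, …] (period length 2).
Convergents:
  p_0/q_0 = 20/1
  p_1/q_1 = 201/10
  p_2/q_2 = 8060/401
  p_3/q_3 = 80801/4020
  p_4/q_4 = 3240100/161201
q_3 = 4020 ≤ 6468 < 161201 = q_4, so the answer is 80801/4020.

80801/4020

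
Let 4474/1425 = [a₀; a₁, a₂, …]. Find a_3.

4

4474 = 3·1425 + 199   →  a_0 = 3
1425 = 7·199 + 32   →  a_1 = 7
199 = 6·32 + 7   →  a_2 = 6
32 = 4·7 + 4   →  a_3 = 4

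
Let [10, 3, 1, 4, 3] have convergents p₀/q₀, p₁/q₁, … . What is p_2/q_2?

Using pₖ = aₖpₖ₋₁ + pₖ₋₂, qₖ = aₖqₖ₋₁ + qₖ₋₂ (with p₋₁=1, p₋₂=0, q₋₁=0, q₋₂=1):
  k=0: a=10, p=10, q=1
  k=1: a=3, p=31, q=3
  k=2: a=1, p=41, q=4

41/4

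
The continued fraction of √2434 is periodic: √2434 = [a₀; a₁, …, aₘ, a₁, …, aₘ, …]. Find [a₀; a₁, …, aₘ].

a₀ = ⌊√2434⌋ = 49.
With m₀=0, d₀=1 and mₖ₊₁ = dₖaₖ − mₖ, dₖ₊₁ = (n − mₖ₊₁²)/dₖ, aₖ₊₁ = ⌊(a₀+mₖ₊₁)/dₖ₊₁⌋:
  k=1: m=49, d=33, a=2
  k=2: m=17, d=65, a=1
  k=3: m=48, d=2, a=48
  k=4: m=48, d=65, a=1
  k=5: m=17, d=33, a=2
  k=6: m=49, d=1, a=98
d=1 and a=2a₀=98 at k=6, so the next step gives (m, d) = (49, 33) again — its k=1 value — and the period has length 6.

[49; 2, 1, 48, 1, 2, 98]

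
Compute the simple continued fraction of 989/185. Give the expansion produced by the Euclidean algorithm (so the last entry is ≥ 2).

989 = 5*185 + 64
185 = 2*64 + 57
64 = 1*57 + 7
57 = 8*7 + 1
7 = 7*1 + 0  (stop)
So 989/185 = [5; 2, 1, 8, 7].

[5; 2, 1, 8, 7]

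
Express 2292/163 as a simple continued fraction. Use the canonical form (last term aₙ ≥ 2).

[14; 16, 3, 3]

2292 = 14·163 + 10
163 = 16·10 + 3
10 = 3·3 + 1
3 = 3·1 + 0  (stop)
So 2292/163 = [14; 16, 3, 3].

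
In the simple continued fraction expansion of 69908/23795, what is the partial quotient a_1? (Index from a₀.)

69908 = 2·23795 + 22318   →  a_0 = 2
23795 = 1·22318 + 1477   →  a_1 = 1

1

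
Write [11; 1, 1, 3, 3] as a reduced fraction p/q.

Using pₖ = aₖpₖ₋₁ + pₖ₋₂ and qₖ = aₖqₖ₋₁ + qₖ₋₂:
  k=0: a=11, p=11, q=1
  k=1: a=1, p=12, q=1
  k=2: a=1, p=23, q=2
  k=3: a=3, p=81, q=7
  k=4: a=3, p=266, q=23

266/23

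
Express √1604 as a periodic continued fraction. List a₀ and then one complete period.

a₀ = ⌊√1604⌋ = 40.
With m₀=0, d₀=1 and mₖ₊₁ = dₖaₖ − mₖ, dₖ₊₁ = (n − mₖ₊₁²)/dₖ, aₖ₊₁ = ⌊(a₀+mₖ₊₁)/dₖ₊₁⌋:
  k=1: m=40, d=4, a=20
  k=2: m=40, d=1, a=80
d=1 and a=2a₀=80 at k=2, so the next step gives (m, d) = (40, 4) again — its k=1 value — and the period has length 2.

[40; 20, 80]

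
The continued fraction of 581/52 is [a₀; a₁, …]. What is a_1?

581 = 11·52 + 9   →  a_0 = 11
52 = 5·9 + 7   →  a_1 = 5

5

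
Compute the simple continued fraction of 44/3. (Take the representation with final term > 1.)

[14; 1, 2]

44 = 14*3 + 2
3 = 1*2 + 1
2 = 2*1 + 0  (stop)
So 44/3 = [14; 1, 2].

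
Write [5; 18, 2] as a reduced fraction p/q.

187/37

Using pₖ = aₖpₖ₋₁ + pₖ₋₂ and qₖ = aₖqₖ₋₁ + qₖ₋₂:
  k=0: a=5, p=5, q=1
  k=1: a=18, p=91, q=18
  k=2: a=2, p=187, q=37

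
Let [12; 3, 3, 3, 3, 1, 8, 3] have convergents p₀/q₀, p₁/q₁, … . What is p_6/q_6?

Using pₖ = aₖpₖ₋₁ + pₖ₋₂, qₖ = aₖqₖ₋₁ + qₖ₋₂ (with p₋₁=1, p₋₂=0, q₋₁=0, q₋₂=1):
  k=0: a=12, p=12, q=1
  k=1: a=3, p=37, q=3
  k=2: a=3, p=123, q=10
  k=3: a=3, p=406, q=33
  k=4: a=3, p=1341, q=109
  k=5: a=1, p=1747, q=142
  k=6: a=8, p=15317, q=1245

15317/1245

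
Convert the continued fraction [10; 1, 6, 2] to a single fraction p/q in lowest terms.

163/15

Fold from the inside: start with 2/1.
  6 + 1/2 = 13/2
  1 + 2/13 = 15/13
  10 + 13/15 = 163/15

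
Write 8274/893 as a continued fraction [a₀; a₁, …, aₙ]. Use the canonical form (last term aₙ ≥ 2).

8274 = 9·893 + 237
893 = 3·237 + 182
237 = 1·182 + 55
182 = 3·55 + 17
55 = 3·17 + 4
17 = 4·4 + 1
4 = 4·1 + 0  (stop)
So 8274/893 = [9; 3, 1, 3, 3, 4, 4].

[9; 3, 1, 3, 3, 4, 4]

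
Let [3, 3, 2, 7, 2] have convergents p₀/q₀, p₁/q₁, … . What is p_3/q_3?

171/52

Using pₖ = aₖpₖ₋₁ + pₖ₋₂, qₖ = aₖqₖ₋₁ + qₖ₋₂ (with p₋₁=1, p₋₂=0, q₋₁=0, q₋₂=1):
  k=0: a=3, p=3, q=1
  k=1: a=3, p=10, q=3
  k=2: a=2, p=23, q=7
  k=3: a=7, p=171, q=52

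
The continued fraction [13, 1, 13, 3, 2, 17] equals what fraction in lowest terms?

Fold from the inside: start with 17/1.
  2 + 1/17 = 35/17
  3 + 17/35 = 122/35
  13 + 35/122 = 1621/122
  1 + 122/1621 = 1743/1621
  13 + 1621/1743 = 24280/1743

24280/1743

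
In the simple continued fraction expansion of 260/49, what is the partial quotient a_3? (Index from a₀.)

1

260 = 5·49 + 15   →  a_0 = 5
49 = 3·15 + 4   →  a_1 = 3
15 = 3·4 + 3   →  a_2 = 3
4 = 1·3 + 1   →  a_3 = 1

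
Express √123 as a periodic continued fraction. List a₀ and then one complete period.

a₀ = ⌊√123⌋ = 11.

[11; 11, 22]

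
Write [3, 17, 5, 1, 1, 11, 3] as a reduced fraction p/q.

Fold from the inside: start with 3/1.
  11 + 1/3 = 34/3
  1 + 3/34 = 37/34
  1 + 34/37 = 71/37
  5 + 37/71 = 392/71
  17 + 71/392 = 6735/392
  3 + 392/6735 = 20597/6735

20597/6735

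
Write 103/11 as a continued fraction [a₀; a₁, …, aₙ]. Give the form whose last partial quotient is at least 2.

103 = 9×11 + 4
11 = 2×4 + 3
4 = 1×3 + 1
3 = 3×1 + 0  (stop)
So 103/11 = [9; 2, 1, 3].

[9; 2, 1, 3]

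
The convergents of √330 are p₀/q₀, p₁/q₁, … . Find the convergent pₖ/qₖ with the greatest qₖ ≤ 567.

3942/217

√330 = [18; 6, 36, …] (period length 2).
Convergents:
  p_0/q_0 = 18/1
  p_1/q_1 = 109/6
  p_2/q_2 = 3942/217
  p_3/q_3 = 23761/1308
q_2 = 217 ≤ 567 < 1308 = q_3, so the answer is 3942/217.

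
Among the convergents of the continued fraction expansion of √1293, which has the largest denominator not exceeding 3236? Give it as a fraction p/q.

√1293 = [35; 1, 22, 1, 70, …] (period length 4).
Convergents:
  p_0/q_0 = 35/1
  p_1/q_1 = 36/1
  p_2/q_2 = 827/23
  p_3/q_3 = 863/24
  p_4/q_4 = 61237/1703
  p_5/q_5 = 62100/1727
  p_6/q_6 = 1427437/39697
q_5 = 1727 ≤ 3236 < 39697 = q_6, so the answer is 62100/1727.

62100/1727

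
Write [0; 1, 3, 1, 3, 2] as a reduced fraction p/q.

34/43

Fold from the inside: start with 2/1.
  3 + 1/2 = 7/2
  1 + 2/7 = 9/7
  3 + 7/9 = 34/9
  1 + 9/34 = 43/34
  0 + 34/43 = 34/43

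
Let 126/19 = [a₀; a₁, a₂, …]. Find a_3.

126 = 6·19 + 12   →  a_0 = 6
19 = 1·12 + 7   →  a_1 = 1
12 = 1·7 + 5   →  a_2 = 1
7 = 1·5 + 2   →  a_3 = 1

1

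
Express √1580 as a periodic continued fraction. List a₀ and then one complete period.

[39; 1, 2, 1, 78]

a₀ = ⌊√1580⌋ = 39.
With m₀=0, d₀=1 and mₖ₊₁ = dₖaₖ − mₖ, dₖ₊₁ = (n − mₖ₊₁²)/dₖ, aₖ₊₁ = ⌊(a₀+mₖ₊₁)/dₖ₊₁⌋:
  k=1: m=39, d=59, a=1
  k=2: m=20, d=20, a=2
  k=3: m=20, d=59, a=1
  k=4: m=39, d=1, a=78
d=1 and a=2a₀=78 at k=4, so the next step gives (m, d) = (39, 59) again — its k=1 value — and the period has length 4.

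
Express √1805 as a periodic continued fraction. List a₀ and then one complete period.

a₀ = ⌊√1805⌋ = 42.
With m₀=0, d₀=1 and mₖ₊₁ = dₖaₖ − mₖ, dₖ₊₁ = (n − mₖ₊₁²)/dₖ, aₖ₊₁ = ⌊(a₀+mₖ₊₁)/dₖ₊₁⌋:
  k=1: m=42, d=41, a=2
  k=2: m=40, d=5, a=16
  k=3: m=40, d=41, a=2
  k=4: m=42, d=1, a=84
d=1 and a=2a₀=84 at k=4, so the next step gives (m, d) = (42, 41) again — its k=1 value — and the period has length 4.

[42; 2, 16, 2, 84]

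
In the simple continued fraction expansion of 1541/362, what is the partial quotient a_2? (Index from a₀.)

1541 = 4·362 + 93   →  a_0 = 4
362 = 3·93 + 83   →  a_1 = 3
93 = 1·83 + 10   →  a_2 = 1

1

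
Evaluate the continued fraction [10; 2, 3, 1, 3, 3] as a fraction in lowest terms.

Using pₖ = aₖpₖ₋₁ + pₖ₋₂ and qₖ = aₖqₖ₋₁ + qₖ₋₂:
  k=0: a=10, p=10, q=1
  k=1: a=2, p=21, q=2
  k=2: a=3, p=73, q=7
  k=3: a=1, p=94, q=9
  k=4: a=3, p=355, q=34
  k=5: a=3, p=1159, q=111

1159/111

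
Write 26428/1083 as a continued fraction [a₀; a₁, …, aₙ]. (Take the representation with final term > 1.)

[24; 2, 2, 15, 14]

26428 = 24*1083 + 436
1083 = 2*436 + 211
436 = 2*211 + 14
211 = 15*14 + 1
14 = 14*1 + 0  (stop)
So 26428/1083 = [24; 2, 2, 15, 14].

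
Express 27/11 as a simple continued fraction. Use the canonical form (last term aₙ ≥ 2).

27 = 2·11 + 5
11 = 2·5 + 1
5 = 5·1 + 0  (stop)
So 27/11 = [2; 2, 5].

[2; 2, 5]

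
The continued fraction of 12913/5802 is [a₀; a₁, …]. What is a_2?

2

12913 = 2·5802 + 1309   →  a_0 = 2
5802 = 4·1309 + 566   →  a_1 = 4
1309 = 2·566 + 177   →  a_2 = 2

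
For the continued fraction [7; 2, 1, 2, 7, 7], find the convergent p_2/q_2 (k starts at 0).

Using pₖ = aₖpₖ₋₁ + pₖ₋₂, qₖ = aₖqₖ₋₁ + qₖ₋₂ (with p₋₁=1, p₋₂=0, q₋₁=0, q₋₂=1):
  k=0: a=7, p=7, q=1
  k=1: a=2, p=15, q=2
  k=2: a=1, p=22, q=3

22/3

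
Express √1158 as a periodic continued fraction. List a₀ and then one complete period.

[34; 34, 68]

a₀ = ⌊√1158⌋ = 34.
With m₀=0, d₀=1 and mₖ₊₁ = dₖaₖ − mₖ, dₖ₊₁ = (n − mₖ₊₁²)/dₖ, aₖ₊₁ = ⌊(a₀+mₖ₊₁)/dₖ₊₁⌋:
  k=1: m=34, d=2, a=34
  k=2: m=34, d=1, a=68
d=1 and a=2a₀=68 at k=2, so the next step gives (m, d) = (34, 2) again — its k=1 value — and the period has length 2.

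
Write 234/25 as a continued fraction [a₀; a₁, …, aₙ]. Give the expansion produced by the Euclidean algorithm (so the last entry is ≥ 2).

[9; 2, 1, 3, 2]

234 = 9·25 + 9
25 = 2·9 + 7
9 = 1·7 + 2
7 = 3·2 + 1
2 = 2·1 + 0  (stop)
So 234/25 = [9; 2, 1, 3, 2].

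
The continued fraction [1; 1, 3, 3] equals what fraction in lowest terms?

Fold from the inside: start with 3/1.
  3 + 1/3 = 10/3
  1 + 3/10 = 13/10
  1 + 10/13 = 23/13

23/13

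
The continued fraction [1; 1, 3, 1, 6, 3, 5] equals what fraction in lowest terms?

1021/569

Using pₖ = aₖpₖ₋₁ + pₖ₋₂ and qₖ = aₖqₖ₋₁ + qₖ₋₂:
  k=0: a=1, p=1, q=1
  k=1: a=1, p=2, q=1
  k=2: a=3, p=7, q=4
  k=3: a=1, p=9, q=5
  k=4: a=6, p=61, q=34
  k=5: a=3, p=192, q=107
  k=6: a=5, p=1021, q=569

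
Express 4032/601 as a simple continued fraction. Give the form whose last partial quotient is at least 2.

[6; 1, 2, 2, 3, 3, 3, 2]

4032 = 6×601 + 426
601 = 1×426 + 175
426 = 2×175 + 76
175 = 2×76 + 23
76 = 3×23 + 7
23 = 3×7 + 2
7 = 3×2 + 1
2 = 2×1 + 0  (stop)
So 4032/601 = [6; 1, 2, 2, 3, 3, 3, 2].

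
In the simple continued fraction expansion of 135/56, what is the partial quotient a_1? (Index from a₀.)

135 = 2·56 + 23   →  a_0 = 2
56 = 2·23 + 10   →  a_1 = 2

2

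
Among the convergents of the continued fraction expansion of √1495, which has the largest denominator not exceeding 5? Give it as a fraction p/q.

116/3

√1495 = [38; 1, 1, 1, 76, …] (period length 4).
Convergents:
  p_0/q_0 = 38/1
  p_1/q_1 = 39/1
  p_2/q_2 = 77/2
  p_3/q_3 = 116/3
  p_4/q_4 = 8893/230
q_3 = 3 ≤ 5 < 230 = q_4, so the answer is 116/3.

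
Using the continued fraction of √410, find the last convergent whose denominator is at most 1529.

13121/648

√410 = [20; 4, 40, …] (period length 2).
Convergents:
  p_0/q_0 = 20/1
  p_1/q_1 = 81/4
  p_2/q_2 = 3260/161
  p_3/q_3 = 13121/648
  p_4/q_4 = 528100/26081
q_3 = 648 ≤ 1529 < 26081 = q_4, so the answer is 13121/648.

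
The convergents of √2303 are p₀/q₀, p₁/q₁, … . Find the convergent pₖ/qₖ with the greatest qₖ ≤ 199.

4607/96

√2303 = [47; 1, 94, …] (period length 2).
Convergents:
  p_0/q_0 = 47/1
  p_1/q_1 = 48/1
  p_2/q_2 = 4559/95
  p_3/q_3 = 4607/96
  p_4/q_4 = 437617/9119
q_3 = 96 ≤ 199 < 9119 = q_4, so the answer is 4607/96.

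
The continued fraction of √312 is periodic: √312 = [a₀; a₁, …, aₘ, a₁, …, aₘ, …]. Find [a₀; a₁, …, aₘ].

[17; 1, 1, 1, 34]

a₀ = ⌊√312⌋ = 17.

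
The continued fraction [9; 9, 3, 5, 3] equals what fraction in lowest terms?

Using pₖ = aₖpₖ₋₁ + pₖ₋₂ and qₖ = aₖqₖ₋₁ + qₖ₋₂:
  k=0: a=9, p=9, q=1
  k=1: a=9, p=82, q=9
  k=2: a=3, p=255, q=28
  k=3: a=5, p=1357, q=149
  k=4: a=3, p=4326, q=475

4326/475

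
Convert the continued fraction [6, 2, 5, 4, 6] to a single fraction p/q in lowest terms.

1853/287

Fold from the inside: start with 6/1.
  4 + 1/6 = 25/6
  5 + 6/25 = 131/25
  2 + 25/131 = 287/131
  6 + 131/287 = 1853/287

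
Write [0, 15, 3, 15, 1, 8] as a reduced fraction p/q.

438/6713

Fold from the inside: start with 8/1.
  1 + 1/8 = 9/8
  15 + 8/9 = 143/9
  3 + 9/143 = 438/143
  15 + 143/438 = 6713/438
  0 + 438/6713 = 438/6713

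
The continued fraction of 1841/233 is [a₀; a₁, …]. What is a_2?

9

1841 = 7·233 + 210   →  a_0 = 7
233 = 1·210 + 23   →  a_1 = 1
210 = 9·23 + 3   →  a_2 = 9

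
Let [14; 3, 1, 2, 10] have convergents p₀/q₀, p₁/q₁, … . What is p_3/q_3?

Using pₖ = aₖpₖ₋₁ + pₖ₋₂, qₖ = aₖqₖ₋₁ + qₖ₋₂ (with p₋₁=1, p₋₂=0, q₋₁=0, q₋₂=1):
  k=0: a=14, p=14, q=1
  k=1: a=3, p=43, q=3
  k=2: a=1, p=57, q=4
  k=3: a=2, p=157, q=11

157/11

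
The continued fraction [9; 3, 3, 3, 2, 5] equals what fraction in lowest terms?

Fold from the inside: start with 5/1.
  2 + 1/5 = 11/5
  3 + 5/11 = 38/11
  3 + 11/38 = 125/38
  3 + 38/125 = 413/125
  9 + 125/413 = 3842/413

3842/413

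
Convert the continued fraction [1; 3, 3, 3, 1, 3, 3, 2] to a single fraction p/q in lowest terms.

Using pₖ = aₖpₖ₋₁ + pₖ₋₂ and qₖ = aₖqₖ₋₁ + qₖ₋₂:
  k=0: a=1, p=1, q=1
  k=1: a=3, p=4, q=3
  k=2: a=3, p=13, q=10
  k=3: a=3, p=43, q=33
  k=4: a=1, p=56, q=43
  k=5: a=3, p=211, q=162
  k=6: a=3, p=689, q=529
  k=7: a=2, p=1589, q=1220

1589/1220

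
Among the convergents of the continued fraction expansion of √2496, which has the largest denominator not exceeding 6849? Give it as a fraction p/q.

√2496 = [49; 1, 23, 1, 98, …] (period length 4).
Convergents:
  p_0/q_0 = 49/1
  p_1/q_1 = 50/1
  p_2/q_2 = 1199/24
  p_3/q_3 = 1249/25
  p_4/q_4 = 123601/2474
  p_5/q_5 = 124850/2499
  p_6/q_6 = 2995151/59951
q_5 = 2499 ≤ 6849 < 59951 = q_6, so the answer is 124850/2499.

124850/2499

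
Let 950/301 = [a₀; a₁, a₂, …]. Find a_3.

950 = 3·301 + 47   →  a_0 = 3
301 = 6·47 + 19   →  a_1 = 6
47 = 2·19 + 9   →  a_2 = 2
19 = 2·9 + 1   →  a_3 = 2

2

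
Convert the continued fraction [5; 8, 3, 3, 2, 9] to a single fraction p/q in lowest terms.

9227/1802

Fold from the inside: start with 9/1.
  2 + 1/9 = 19/9
  3 + 9/19 = 66/19
  3 + 19/66 = 217/66
  8 + 66/217 = 1802/217
  5 + 217/1802 = 9227/1802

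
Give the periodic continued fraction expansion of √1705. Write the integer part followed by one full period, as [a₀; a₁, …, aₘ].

[41; 3, 2, 3, 82]

a₀ = ⌊√1705⌋ = 41.
With m₀=0, d₀=1 and mₖ₊₁ = dₖaₖ − mₖ, dₖ₊₁ = (n − mₖ₊₁²)/dₖ, aₖ₊₁ = ⌊(a₀+mₖ₊₁)/dₖ₊₁⌋:
  k=1: m=41, d=24, a=3
  k=2: m=31, d=31, a=2
  k=3: m=31, d=24, a=3
  k=4: m=41, d=1, a=82
d=1 and a=2a₀=82 at k=4, so the next step gives (m, d) = (41, 24) again — its k=1 value — and the period has length 4.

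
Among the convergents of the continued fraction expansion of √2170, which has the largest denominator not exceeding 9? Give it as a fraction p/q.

√2170 = [46; 1, 1, 2, 1, 1, 92, …] (period length 6).
Convergents:
  p_0/q_0 = 46/1
  p_1/q_1 = 47/1
  p_2/q_2 = 93/2
  p_3/q_3 = 233/5
  p_4/q_4 = 326/7
  p_5/q_5 = 559/12
q_4 = 7 ≤ 9 < 12 = q_5, so the answer is 326/7.

326/7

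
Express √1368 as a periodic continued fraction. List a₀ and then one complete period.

a₀ = ⌊√1368⌋ = 36.
With m₀=0, d₀=1 and mₖ₊₁ = dₖaₖ − mₖ, dₖ₊₁ = (n − mₖ₊₁²)/dₖ, aₖ₊₁ = ⌊(a₀+mₖ₊₁)/dₖ₊₁⌋:
  k=1: m=36, d=72, a=1
  k=2: m=36, d=1, a=72
d=1 and a=2a₀=72 at k=2, so the next step gives (m, d) = (36, 72) again — its k=1 value — and the period has length 2.

[36; 1, 72]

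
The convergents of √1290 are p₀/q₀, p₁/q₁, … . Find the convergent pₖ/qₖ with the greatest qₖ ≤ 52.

√1290 = [35; 1, 10, 1, 70, …] (period length 4).
Convergents:
  p_0/q_0 = 35/1
  p_1/q_1 = 36/1
  p_2/q_2 = 395/11
  p_3/q_3 = 431/12
  p_4/q_4 = 30565/851
q_3 = 12 ≤ 52 < 851 = q_4, so the answer is 431/12.

431/12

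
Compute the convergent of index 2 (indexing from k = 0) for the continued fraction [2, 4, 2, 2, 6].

20/9

Using pₖ = aₖpₖ₋₁ + pₖ₋₂, qₖ = aₖqₖ₋₁ + qₖ₋₂ (with p₋₁=1, p₋₂=0, q₋₁=0, q₋₂=1):
  k=0: a=2, p=2, q=1
  k=1: a=4, p=9, q=4
  k=2: a=2, p=20, q=9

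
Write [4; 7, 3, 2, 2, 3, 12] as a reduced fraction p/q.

Using pₖ = aₖpₖ₋₁ + pₖ₋₂ and qₖ = aₖqₖ₋₁ + qₖ₋₂:
  k=0: a=4, p=4, q=1
  k=1: a=7, p=29, q=7
  k=2: a=3, p=91, q=22
  k=3: a=2, p=211, q=51
  k=4: a=2, p=513, q=124
  k=5: a=3, p=1750, q=423
  k=6: a=12, p=21513, q=5200

21513/5200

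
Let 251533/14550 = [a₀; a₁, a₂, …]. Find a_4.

18

251533 = 17·14550 + 4183   →  a_0 = 17
14550 = 3·4183 + 2001   →  a_1 = 3
4183 = 2·2001 + 181   →  a_2 = 2
2001 = 11·181 + 10   →  a_3 = 11
181 = 18·10 + 1   →  a_4 = 18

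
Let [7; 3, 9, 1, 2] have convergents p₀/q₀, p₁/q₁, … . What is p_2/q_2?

Using pₖ = aₖpₖ₋₁ + pₖ₋₂, qₖ = aₖqₖ₋₁ + qₖ₋₂ (with p₋₁=1, p₋₂=0, q₋₁=0, q₋₂=1):
  k=0: a=7, p=7, q=1
  k=1: a=3, p=22, q=3
  k=2: a=9, p=205, q=28

205/28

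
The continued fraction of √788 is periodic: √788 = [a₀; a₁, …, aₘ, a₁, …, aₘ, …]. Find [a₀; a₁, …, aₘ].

a₀ = ⌊√788⌋ = 28.
With m₀=0, d₀=1 and mₖ₊₁ = dₖaₖ − mₖ, dₖ₊₁ = (n − mₖ₊₁²)/dₖ, aₖ₊₁ = ⌊(a₀+mₖ₊₁)/dₖ₊₁⌋:
  k=1: m=28, d=4, a=14
  k=2: m=28, d=1, a=56
d=1 and a=2a₀=56 at k=2, so the next step gives (m, d) = (28, 4) again — its k=1 value — and the period has length 2.

[28; 14, 56]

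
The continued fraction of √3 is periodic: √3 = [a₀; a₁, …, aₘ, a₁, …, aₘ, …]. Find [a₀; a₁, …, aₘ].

a₀ = ⌊√3⌋ = 1.

[1; 1, 2]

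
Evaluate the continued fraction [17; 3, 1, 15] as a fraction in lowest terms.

Using pₖ = aₖpₖ₋₁ + pₖ₋₂ and qₖ = aₖqₖ₋₁ + qₖ₋₂:
  k=0: a=17, p=17, q=1
  k=1: a=3, p=52, q=3
  k=2: a=1, p=69, q=4
  k=3: a=15, p=1087, q=63

1087/63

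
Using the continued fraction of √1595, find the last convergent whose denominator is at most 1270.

√1595 = [39; 1, 14, 1, 78, …] (period length 4).
Convergents:
  p_0/q_0 = 39/1
  p_1/q_1 = 40/1
  p_2/q_2 = 599/15
  p_3/q_3 = 639/16
  p_4/q_4 = 50441/1263
  p_5/q_5 = 51080/1279
q_4 = 1263 ≤ 1270 < 1279 = q_5, so the answer is 50441/1263.

50441/1263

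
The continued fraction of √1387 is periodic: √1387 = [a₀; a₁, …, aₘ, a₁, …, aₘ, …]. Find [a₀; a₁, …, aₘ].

a₀ = ⌊√1387⌋ = 37.
With m₀=0, d₀=1 and mₖ₊₁ = dₖaₖ − mₖ, dₖ₊₁ = (n − mₖ₊₁²)/dₖ, aₖ₊₁ = ⌊(a₀+mₖ₊₁)/dₖ₊₁⌋:
  k=1: m=37, d=18, a=4
  k=2: m=35, d=9, a=8
  k=3: m=37, d=2, a=37
  k=4: m=37, d=9, a=8
  k=5: m=35, d=18, a=4
  k=6: m=37, d=1, a=74
d=1 and a=2a₀=74 at k=6, so the next step gives (m, d) = (37, 18) again — its k=1 value — and the period has length 6.

[37; 4, 8, 37, 8, 4, 74]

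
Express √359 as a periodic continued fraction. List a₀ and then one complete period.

[18; 1, 17, 1, 36]

a₀ = ⌊√359⌋ = 18.
With m₀=0, d₀=1 and mₖ₊₁ = dₖaₖ − mₖ, dₖ₊₁ = (n − mₖ₊₁²)/dₖ, aₖ₊₁ = ⌊(a₀+mₖ₊₁)/dₖ₊₁⌋:
  k=1: m=18, d=35, a=1
  k=2: m=17, d=2, a=17
  k=3: m=17, d=35, a=1
  k=4: m=18, d=1, a=36
d=1 and a=2a₀=36 at k=4, so the next step gives (m, d) = (18, 35) again — its k=1 value — and the period has length 4.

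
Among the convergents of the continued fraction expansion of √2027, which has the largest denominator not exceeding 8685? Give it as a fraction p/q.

182385/4051

√2027 = [45; 45, 90, …] (period length 2).
Convergents:
  p_0/q_0 = 45/1
  p_1/q_1 = 2026/45
  p_2/q_2 = 182385/4051
  p_3/q_3 = 8209351/182340
q_2 = 4051 ≤ 8685 < 182340 = q_3, so the answer is 182385/4051.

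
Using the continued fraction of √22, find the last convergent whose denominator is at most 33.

136/29

√22 = [4; 1, 2, 4, 2, 1, 8, …] (period length 6).
Convergents:
  p_0/q_0 = 4/1
  p_1/q_1 = 5/1
  p_2/q_2 = 14/3
  p_3/q_3 = 61/13
  p_4/q_4 = 136/29
  p_5/q_5 = 197/42
q_4 = 29 ≤ 33 < 42 = q_5, so the answer is 136/29.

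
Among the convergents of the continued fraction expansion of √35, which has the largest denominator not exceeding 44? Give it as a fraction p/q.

√35 = [5; 1, 10, …] (period length 2).
Convergents:
  p_0/q_0 = 5/1
  p_1/q_1 = 6/1
  p_2/q_2 = 65/11
  p_3/q_3 = 71/12
  p_4/q_4 = 775/131
q_3 = 12 ≤ 44 < 131 = q_4, so the answer is 71/12.

71/12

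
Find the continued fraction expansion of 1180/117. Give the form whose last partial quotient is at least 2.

1180 = 10×117 + 10
117 = 11×10 + 7
10 = 1×7 + 3
7 = 2×3 + 1
3 = 3×1 + 0  (stop)
So 1180/117 = [10; 11, 1, 2, 3].

[10; 11, 1, 2, 3]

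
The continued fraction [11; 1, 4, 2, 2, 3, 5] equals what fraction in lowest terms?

5754/487

Fold from the inside: start with 5/1.
  3 + 1/5 = 16/5
  2 + 5/16 = 37/16
  2 + 16/37 = 90/37
  4 + 37/90 = 397/90
  1 + 90/397 = 487/397
  11 + 397/487 = 5754/487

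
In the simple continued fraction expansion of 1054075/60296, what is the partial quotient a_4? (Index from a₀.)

16

1054075 = 17·60296 + 29043   →  a_0 = 17
60296 = 2·29043 + 2210   →  a_1 = 2
29043 = 13·2210 + 313   →  a_2 = 13
2210 = 7·313 + 19   →  a_3 = 7
313 = 16·19 + 9   →  a_4 = 16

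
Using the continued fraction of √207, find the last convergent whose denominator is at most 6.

72/5

√207 = [14; 2, 1, 1, 2, 1, 1, 2, 28, …] (period length 8).
Convergents:
  p_0/q_0 = 14/1
  p_1/q_1 = 29/2
  p_2/q_2 = 43/3
  p_3/q_3 = 72/5
  p_4/q_4 = 187/13
q_3 = 5 ≤ 6 < 13 = q_4, so the answer is 72/5.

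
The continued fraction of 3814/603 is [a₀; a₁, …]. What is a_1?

3814 = 6·603 + 196   →  a_0 = 6
603 = 3·196 + 15   →  a_1 = 3

3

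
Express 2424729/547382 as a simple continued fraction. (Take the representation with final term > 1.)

2424729 = 4·547382 + 235201
547382 = 2·235201 + 76980
235201 = 3·76980 + 4261
76980 = 18·4261 + 282
4261 = 15·282 + 31
282 = 9·31 + 3
31 = 10·3 + 1
3 = 3·1 + 0  (stop)
So 2424729/547382 = [4; 2, 3, 18, 15, 9, 10, 3].

[4; 2, 3, 18, 15, 9, 10, 3]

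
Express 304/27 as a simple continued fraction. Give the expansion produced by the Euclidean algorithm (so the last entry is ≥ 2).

304 = 11·27 + 7
27 = 3·7 + 6
7 = 1·6 + 1
6 = 6·1 + 0  (stop)
So 304/27 = [11; 3, 1, 6].

[11; 3, 1, 6]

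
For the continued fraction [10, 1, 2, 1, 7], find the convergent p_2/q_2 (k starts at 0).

Using pₖ = aₖpₖ₋₁ + pₖ₋₂, qₖ = aₖqₖ₋₁ + qₖ₋₂ (with p₋₁=1, p₋₂=0, q₋₁=0, q₋₂=1):
  k=0: a=10, p=10, q=1
  k=1: a=1, p=11, q=1
  k=2: a=2, p=32, q=3

32/3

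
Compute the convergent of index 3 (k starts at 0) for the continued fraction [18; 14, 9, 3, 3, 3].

Using pₖ = aₖpₖ₋₁ + pₖ₋₂, qₖ = aₖqₖ₋₁ + qₖ₋₂ (with p₋₁=1, p₋₂=0, q₋₁=0, q₋₂=1):
  k=0: a=18, p=18, q=1
  k=1: a=14, p=253, q=14
  k=2: a=9, p=2295, q=127
  k=3: a=3, p=7138, q=395

7138/395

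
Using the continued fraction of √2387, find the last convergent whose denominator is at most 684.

√2387 = [48; 1, 5, 1, 96, …] (period length 4).
Convergents:
  p_0/q_0 = 48/1
  p_1/q_1 = 49/1
  p_2/q_2 = 293/6
  p_3/q_3 = 342/7
  p_4/q_4 = 33125/678
  p_5/q_5 = 33467/685
q_4 = 678 ≤ 684 < 685 = q_5, so the answer is 33125/678.

33125/678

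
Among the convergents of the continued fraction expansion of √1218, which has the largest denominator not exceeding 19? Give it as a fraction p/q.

349/10

√1218 = [34; 1, 8, 1, 68, …] (period length 4).
Convergents:
  p_0/q_0 = 34/1
  p_1/q_1 = 35/1
  p_2/q_2 = 314/9
  p_3/q_3 = 349/10
  p_4/q_4 = 24046/689
q_3 = 10 ≤ 19 < 689 = q_4, so the answer is 349/10.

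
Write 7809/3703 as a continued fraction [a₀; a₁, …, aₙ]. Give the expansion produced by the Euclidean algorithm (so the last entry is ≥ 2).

7809 = 2×3703 + 403
3703 = 9×403 + 76
403 = 5×76 + 23
76 = 3×23 + 7
23 = 3×7 + 2
7 = 3×2 + 1
2 = 2×1 + 0  (stop)
So 7809/3703 = [2; 9, 5, 3, 3, 3, 2].

[2; 9, 5, 3, 3, 3, 2]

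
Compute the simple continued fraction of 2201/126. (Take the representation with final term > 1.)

2201 = 17·126 + 59
126 = 2·59 + 8
59 = 7·8 + 3
8 = 2·3 + 2
3 = 1·2 + 1
2 = 2·1 + 0  (stop)
So 2201/126 = [17; 2, 7, 2, 1, 2].

[17; 2, 7, 2, 1, 2]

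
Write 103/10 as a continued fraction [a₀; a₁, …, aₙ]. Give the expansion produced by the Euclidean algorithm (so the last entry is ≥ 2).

[10; 3, 3]

103 = 10*10 + 3
10 = 3*3 + 1
3 = 3*1 + 0  (stop)
So 103/10 = [10; 3, 3].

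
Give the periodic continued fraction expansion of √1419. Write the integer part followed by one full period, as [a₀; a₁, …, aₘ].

[37; 1, 2, 37, 2, 1, 74]

a₀ = ⌊√1419⌋ = 37.
With m₀=0, d₀=1 and mₖ₊₁ = dₖaₖ − mₖ, dₖ₊₁ = (n − mₖ₊₁²)/dₖ, aₖ₊₁ = ⌊(a₀+mₖ₊₁)/dₖ₊₁⌋:
  k=1: m=37, d=50, a=1
  k=2: m=13, d=25, a=2
  k=3: m=37, d=2, a=37
  k=4: m=37, d=25, a=2
  k=5: m=13, d=50, a=1
  k=6: m=37, d=1, a=74
d=1 and a=2a₀=74 at k=6, so the next step gives (m, d) = (37, 50) again — its k=1 value — and the period has length 6.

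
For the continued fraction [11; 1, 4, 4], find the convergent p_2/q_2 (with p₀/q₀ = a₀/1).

59/5

Using pₖ = aₖpₖ₋₁ + pₖ₋₂, qₖ = aₖqₖ₋₁ + qₖ₋₂ (with p₋₁=1, p₋₂=0, q₋₁=0, q₋₂=1):
  k=0: a=11, p=11, q=1
  k=1: a=1, p=12, q=1
  k=2: a=4, p=59, q=5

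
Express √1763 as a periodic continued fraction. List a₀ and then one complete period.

a₀ = ⌊√1763⌋ = 41.
With m₀=0, d₀=1 and mₖ₊₁ = dₖaₖ − mₖ, dₖ₊₁ = (n − mₖ₊₁²)/dₖ, aₖ₊₁ = ⌊(a₀+mₖ₊₁)/dₖ₊₁⌋:
  k=1: m=41, d=82, a=1
  k=2: m=41, d=1, a=82
d=1 and a=2a₀=82 at k=2, so the next step gives (m, d) = (41, 82) again — its k=1 value — and the period has length 2.

[41; 1, 82]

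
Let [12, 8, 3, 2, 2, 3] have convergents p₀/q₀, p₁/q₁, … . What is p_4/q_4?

Using pₖ = aₖpₖ₋₁ + pₖ₋₂, qₖ = aₖqₖ₋₁ + qₖ₋₂ (with p₋₁=1, p₋₂=0, q₋₁=0, q₋₂=1):
  k=0: a=12, p=12, q=1
  k=1: a=8, p=97, q=8
  k=2: a=3, p=303, q=25
  k=3: a=2, p=703, q=58
  k=4: a=2, p=1709, q=141

1709/141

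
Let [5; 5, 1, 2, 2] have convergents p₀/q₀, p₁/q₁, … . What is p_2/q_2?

31/6

Using pₖ = aₖpₖ₋₁ + pₖ₋₂, qₖ = aₖqₖ₋₁ + qₖ₋₂ (with p₋₁=1, p₋₂=0, q₋₁=0, q₋₂=1):
  k=0: a=5, p=5, q=1
  k=1: a=5, p=26, q=5
  k=2: a=1, p=31, q=6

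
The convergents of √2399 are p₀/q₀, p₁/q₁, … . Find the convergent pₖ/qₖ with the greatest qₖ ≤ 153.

2400/49

√2399 = [48; 1, 47, 1, 96, …] (period length 4).
Convergents:
  p_0/q_0 = 48/1
  p_1/q_1 = 49/1
  p_2/q_2 = 2351/48
  p_3/q_3 = 2400/49
  p_4/q_4 = 232751/4752
q_3 = 49 ≤ 153 < 4752 = q_4, so the answer is 2400/49.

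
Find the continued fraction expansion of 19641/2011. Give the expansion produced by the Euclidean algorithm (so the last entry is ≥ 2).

19641 = 9·2011 + 1542
2011 = 1·1542 + 469
1542 = 3·469 + 135
469 = 3·135 + 64
135 = 2·64 + 7
64 = 9·7 + 1
7 = 7·1 + 0  (stop)
So 19641/2011 = [9; 1, 3, 3, 2, 9, 7].

[9; 1, 3, 3, 2, 9, 7]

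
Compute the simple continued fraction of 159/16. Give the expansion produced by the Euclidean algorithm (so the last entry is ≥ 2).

159 = 9*16 + 15
16 = 1*15 + 1
15 = 15*1 + 0  (stop)
So 159/16 = [9; 1, 15].

[9; 1, 15]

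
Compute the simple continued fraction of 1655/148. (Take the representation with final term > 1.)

[11; 5, 2, 13]

1655 = 11·148 + 27
148 = 5·27 + 13
27 = 2·13 + 1
13 = 13·1 + 0  (stop)
So 1655/148 = [11; 5, 2, 13].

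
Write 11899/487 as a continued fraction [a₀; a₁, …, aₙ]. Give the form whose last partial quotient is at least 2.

11899 = 24×487 + 211
487 = 2×211 + 65
211 = 3×65 + 16
65 = 4×16 + 1
16 = 16×1 + 0  (stop)
So 11899/487 = [24; 2, 3, 4, 16].

[24; 2, 3, 4, 16]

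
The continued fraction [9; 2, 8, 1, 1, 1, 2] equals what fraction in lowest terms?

1383/146

Fold from the inside: start with 2/1.
  1 + 1/2 = 3/2
  1 + 2/3 = 5/3
  1 + 3/5 = 8/5
  8 + 5/8 = 69/8
  2 + 8/69 = 146/69
  9 + 69/146 = 1383/146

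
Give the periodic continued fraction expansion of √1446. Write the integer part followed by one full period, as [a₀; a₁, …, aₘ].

a₀ = ⌊√1446⌋ = 38.
With m₀=0, d₀=1 and mₖ₊₁ = dₖaₖ − mₖ, dₖ₊₁ = (n − mₖ₊₁²)/dₖ, aₖ₊₁ = ⌊(a₀+mₖ₊₁)/dₖ₊₁⌋:
  k=1: m=38, d=2, a=38
  k=2: m=38, d=1, a=76
d=1 and a=2a₀=76 at k=2, so the next step gives (m, d) = (38, 2) again — its k=1 value — and the period has length 2.

[38; 38, 76]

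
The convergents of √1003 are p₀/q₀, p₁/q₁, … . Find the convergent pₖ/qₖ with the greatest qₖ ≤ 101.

2977/94

√1003 = [31; 1, 2, 31, 2, 1, 62, …] (period length 6).
Convergents:
  p_0/q_0 = 31/1
  p_1/q_1 = 32/1
  p_2/q_2 = 95/3
  p_3/q_3 = 2977/94
  p_4/q_4 = 6049/191
q_3 = 94 ≤ 101 < 191 = q_4, so the answer is 2977/94.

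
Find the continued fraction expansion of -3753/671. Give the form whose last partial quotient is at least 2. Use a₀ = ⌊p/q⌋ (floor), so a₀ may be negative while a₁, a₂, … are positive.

-3753 = -6·671 + 273
671 = 2·273 + 125
273 = 2·125 + 23
125 = 5·23 + 10
23 = 2·10 + 3
10 = 3·3 + 1
3 = 3·1 + 0  (stop)
So -3753/671 = [-6; 2, 2, 5, 2, 3, 3].

[-6; 2, 2, 5, 2, 3, 3]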